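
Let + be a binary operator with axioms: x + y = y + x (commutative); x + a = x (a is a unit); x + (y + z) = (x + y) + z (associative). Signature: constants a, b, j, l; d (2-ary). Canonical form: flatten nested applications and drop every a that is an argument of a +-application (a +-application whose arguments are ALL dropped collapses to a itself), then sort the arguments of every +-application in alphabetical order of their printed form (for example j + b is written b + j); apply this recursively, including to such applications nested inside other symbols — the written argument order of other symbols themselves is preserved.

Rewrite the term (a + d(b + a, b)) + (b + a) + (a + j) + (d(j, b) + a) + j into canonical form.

Answer: b + d(b, b) + d(j, b) + j + j

Derivation:
Un-nest:  a + d(b + a, b) + b + a + a + j + d(j, b) + a + j
Inside:  d(b + a, b)  →  d(b, b)
Drop the unit:  drop a (×4)
Order the arguments:  b + d(b, b) + d(j, b) + j + j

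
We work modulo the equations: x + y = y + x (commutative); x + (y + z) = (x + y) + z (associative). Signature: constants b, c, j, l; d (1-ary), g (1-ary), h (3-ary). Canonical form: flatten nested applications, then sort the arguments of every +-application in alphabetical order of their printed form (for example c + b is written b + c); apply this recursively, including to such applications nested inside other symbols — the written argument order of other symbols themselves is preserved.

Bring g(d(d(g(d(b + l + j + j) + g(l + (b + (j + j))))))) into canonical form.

Focus inside:  d(b + l + j + j) + g(l + (b + (j + j)))
Inside:  d(b + l + j + j)  →  d(b + j + j + l)
Canonicalize subterm:  g(l + (b + (j + j)))  →  g(b + j + j + l)
Sort:  d(b + j + j + l) + g(b + j + j + l)
Rebuild:  g(d(d(g(d(b + j + j + l) + g(b + j + j + l)))))

Answer: g(d(d(g(d(b + j + j + l) + g(b + j + j + l)))))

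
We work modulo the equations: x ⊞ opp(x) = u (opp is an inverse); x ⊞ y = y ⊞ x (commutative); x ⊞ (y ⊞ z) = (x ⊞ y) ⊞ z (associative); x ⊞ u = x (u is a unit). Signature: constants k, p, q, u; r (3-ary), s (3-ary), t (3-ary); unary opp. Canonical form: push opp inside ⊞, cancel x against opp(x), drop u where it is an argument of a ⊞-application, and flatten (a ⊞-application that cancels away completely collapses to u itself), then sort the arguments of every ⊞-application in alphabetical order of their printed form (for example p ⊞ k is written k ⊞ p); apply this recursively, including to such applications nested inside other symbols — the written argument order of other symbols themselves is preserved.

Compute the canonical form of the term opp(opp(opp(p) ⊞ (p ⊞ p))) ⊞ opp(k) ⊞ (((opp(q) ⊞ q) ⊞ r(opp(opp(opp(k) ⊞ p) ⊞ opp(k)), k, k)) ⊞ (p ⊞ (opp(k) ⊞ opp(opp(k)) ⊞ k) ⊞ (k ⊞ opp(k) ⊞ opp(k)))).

Answer: opp(k) ⊞ p ⊞ p ⊞ r(p, k, k)

Derivation:
Push opp inside:  distribute opp over ⊞ and collapse double opp
Cancel:  q cancels
Collect:  p ⊞ p ⊞ opp(k) ⊞ r(p, k, k)
Order the arguments:  opp(k) ⊞ p ⊞ p ⊞ r(p, k, k)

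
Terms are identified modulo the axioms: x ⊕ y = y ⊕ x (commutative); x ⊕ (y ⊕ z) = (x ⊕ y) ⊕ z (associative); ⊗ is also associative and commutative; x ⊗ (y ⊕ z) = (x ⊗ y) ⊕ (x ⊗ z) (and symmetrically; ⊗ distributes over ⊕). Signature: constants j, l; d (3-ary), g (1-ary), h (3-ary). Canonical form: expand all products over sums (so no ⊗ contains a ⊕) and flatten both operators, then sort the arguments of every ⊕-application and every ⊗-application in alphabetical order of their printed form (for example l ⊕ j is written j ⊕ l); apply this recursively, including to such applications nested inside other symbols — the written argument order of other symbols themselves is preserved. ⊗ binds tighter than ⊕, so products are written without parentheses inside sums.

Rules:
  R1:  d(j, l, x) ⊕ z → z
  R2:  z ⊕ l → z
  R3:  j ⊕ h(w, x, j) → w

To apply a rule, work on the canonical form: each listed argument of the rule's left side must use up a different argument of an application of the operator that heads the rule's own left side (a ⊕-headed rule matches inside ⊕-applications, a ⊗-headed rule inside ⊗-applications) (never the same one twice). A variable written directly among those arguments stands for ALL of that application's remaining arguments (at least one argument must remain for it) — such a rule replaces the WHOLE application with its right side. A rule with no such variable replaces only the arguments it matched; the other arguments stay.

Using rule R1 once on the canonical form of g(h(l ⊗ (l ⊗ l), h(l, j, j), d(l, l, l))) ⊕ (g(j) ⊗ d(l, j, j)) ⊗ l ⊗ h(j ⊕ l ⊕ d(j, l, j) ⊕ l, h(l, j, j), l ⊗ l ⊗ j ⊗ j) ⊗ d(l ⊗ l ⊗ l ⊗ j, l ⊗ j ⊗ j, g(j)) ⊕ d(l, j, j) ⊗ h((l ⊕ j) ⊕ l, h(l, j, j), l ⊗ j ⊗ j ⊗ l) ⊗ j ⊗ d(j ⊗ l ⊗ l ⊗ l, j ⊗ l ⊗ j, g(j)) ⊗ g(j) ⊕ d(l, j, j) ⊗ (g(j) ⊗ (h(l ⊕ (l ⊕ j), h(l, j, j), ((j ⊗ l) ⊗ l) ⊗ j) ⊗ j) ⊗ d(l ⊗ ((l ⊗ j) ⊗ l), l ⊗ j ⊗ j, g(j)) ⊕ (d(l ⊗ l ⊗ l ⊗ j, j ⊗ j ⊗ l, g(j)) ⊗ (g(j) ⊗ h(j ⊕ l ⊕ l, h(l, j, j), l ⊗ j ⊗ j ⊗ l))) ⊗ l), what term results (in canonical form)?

Canonical form:  d(j ⊗ l ⊗ l ⊗ l, j ⊗ j ⊗ l, g(j)) ⊗ d(l, j, j) ⊗ g(j) ⊗ h(d(j, l, j) ⊕ j ⊕ l ⊕ l, h(l, j, j), j ⊗ j ⊗ l ⊗ l) ⊗ l ⊕ d(j ⊗ l ⊗ l ⊗ l, j ⊗ j ⊗ l, g(j)) ⊗ d(l, j, j) ⊗ g(j) ⊗ h(j ⊕ l ⊕ l, h(l, j, j), j ⊗ j ⊗ l ⊗ l) ⊗ j ⊕ d(j ⊗ l ⊗ l ⊗ l, j ⊗ j ⊗ l, g(j)) ⊗ d(l, j, j) ⊗ g(j) ⊗ h(j ⊕ l ⊕ l, h(l, j, j), j ⊗ j ⊗ l ⊗ l) ⊗ j ⊕ d(j ⊗ l ⊗ l ⊗ l, j ⊗ j ⊗ l, g(j)) ⊗ d(l, j, j) ⊗ g(j) ⊗ h(j ⊕ l ⊕ l, h(l, j, j), j ⊗ j ⊗ l ⊗ l) ⊗ l ⊕ g(h(l ⊗ l ⊗ l, h(l, j, j), d(l, l, l)))
Apply R1:  consuming d(j, l, j);  x := j, z := j ⊕ l ⊕ l
The extension variable absorbs all remaining arguments, so the whole application is rewritten.
Result:  d(j ⊗ l ⊗ l ⊗ l, j ⊗ j ⊗ l, g(j)) ⊗ d(l, j, j) ⊗ g(j) ⊗ h(j ⊕ l ⊕ l, h(l, j, j), j ⊗ j ⊗ l ⊗ l) ⊗ j ⊕ d(j ⊗ l ⊗ l ⊗ l, j ⊗ j ⊗ l, g(j)) ⊗ d(l, j, j) ⊗ g(j) ⊗ h(j ⊕ l ⊕ l, h(l, j, j), j ⊗ j ⊗ l ⊗ l) ⊗ j ⊕ d(j ⊗ l ⊗ l ⊗ l, j ⊗ j ⊗ l, g(j)) ⊗ d(l, j, j) ⊗ g(j) ⊗ h(j ⊕ l ⊕ l, h(l, j, j), j ⊗ j ⊗ l ⊗ l) ⊗ l ⊕ d(j ⊗ l ⊗ l ⊗ l, j ⊗ j ⊗ l, g(j)) ⊗ d(l, j, j) ⊗ g(j) ⊗ h(j ⊕ l ⊕ l, h(l, j, j), j ⊗ j ⊗ l ⊗ l) ⊗ l ⊕ g(h(l ⊗ l ⊗ l, h(l, j, j), d(l, l, l)))

Answer: d(j ⊗ l ⊗ l ⊗ l, j ⊗ j ⊗ l, g(j)) ⊗ d(l, j, j) ⊗ g(j) ⊗ h(j ⊕ l ⊕ l, h(l, j, j), j ⊗ j ⊗ l ⊗ l) ⊗ j ⊕ d(j ⊗ l ⊗ l ⊗ l, j ⊗ j ⊗ l, g(j)) ⊗ d(l, j, j) ⊗ g(j) ⊗ h(j ⊕ l ⊕ l, h(l, j, j), j ⊗ j ⊗ l ⊗ l) ⊗ j ⊕ d(j ⊗ l ⊗ l ⊗ l, j ⊗ j ⊗ l, g(j)) ⊗ d(l, j, j) ⊗ g(j) ⊗ h(j ⊕ l ⊕ l, h(l, j, j), j ⊗ j ⊗ l ⊗ l) ⊗ l ⊕ d(j ⊗ l ⊗ l ⊗ l, j ⊗ j ⊗ l, g(j)) ⊗ d(l, j, j) ⊗ g(j) ⊗ h(j ⊕ l ⊕ l, h(l, j, j), j ⊗ j ⊗ l ⊗ l) ⊗ l ⊕ g(h(l ⊗ l ⊗ l, h(l, j, j), d(l, l, l)))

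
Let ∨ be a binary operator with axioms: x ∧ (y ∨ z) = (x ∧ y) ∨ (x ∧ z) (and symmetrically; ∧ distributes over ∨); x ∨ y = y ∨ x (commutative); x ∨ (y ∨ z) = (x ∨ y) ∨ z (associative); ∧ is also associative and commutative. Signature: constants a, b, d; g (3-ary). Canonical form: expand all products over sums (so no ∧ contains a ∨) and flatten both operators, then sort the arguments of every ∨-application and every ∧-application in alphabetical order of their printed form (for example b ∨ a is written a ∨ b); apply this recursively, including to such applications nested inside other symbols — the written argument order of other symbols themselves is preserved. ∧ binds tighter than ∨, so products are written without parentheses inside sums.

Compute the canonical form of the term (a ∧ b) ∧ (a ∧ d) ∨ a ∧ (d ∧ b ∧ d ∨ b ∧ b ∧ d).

Expand:  a ∧ a ∧ b ∧ d ∨ a ∧ b ∧ d ∧ d ∨ a ∧ b ∧ b ∧ d
Sort arguments:  a ∧ a ∧ b ∧ d ∨ a ∧ b ∧ b ∧ d ∨ a ∧ b ∧ d ∧ d

Answer: a ∧ a ∧ b ∧ d ∨ a ∧ b ∧ b ∧ d ∨ a ∧ b ∧ d ∧ d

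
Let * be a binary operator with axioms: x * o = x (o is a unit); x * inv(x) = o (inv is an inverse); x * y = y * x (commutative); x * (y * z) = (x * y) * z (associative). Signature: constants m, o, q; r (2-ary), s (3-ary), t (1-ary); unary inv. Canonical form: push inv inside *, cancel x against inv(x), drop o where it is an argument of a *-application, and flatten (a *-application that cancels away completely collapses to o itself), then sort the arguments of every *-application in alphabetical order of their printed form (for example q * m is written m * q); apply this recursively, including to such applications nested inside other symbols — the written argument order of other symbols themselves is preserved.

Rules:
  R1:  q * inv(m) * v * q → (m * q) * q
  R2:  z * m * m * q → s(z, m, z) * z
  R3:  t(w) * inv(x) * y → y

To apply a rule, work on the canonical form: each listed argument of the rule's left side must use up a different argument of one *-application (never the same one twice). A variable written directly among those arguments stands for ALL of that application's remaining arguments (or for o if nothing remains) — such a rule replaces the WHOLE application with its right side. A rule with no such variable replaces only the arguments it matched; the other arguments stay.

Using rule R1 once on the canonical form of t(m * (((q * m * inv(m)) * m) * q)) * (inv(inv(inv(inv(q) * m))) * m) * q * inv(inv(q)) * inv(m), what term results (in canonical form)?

Answer: m * q * q

Derivation:
Canonical form:  inv(m) * q * q * q * t(m * m * q * q)
Match R1:  consume inv(m), q, q;  v := q * t(m * m * q * q)
The variable takes the whole remainder — replace the entire application.
New term:  m * q * q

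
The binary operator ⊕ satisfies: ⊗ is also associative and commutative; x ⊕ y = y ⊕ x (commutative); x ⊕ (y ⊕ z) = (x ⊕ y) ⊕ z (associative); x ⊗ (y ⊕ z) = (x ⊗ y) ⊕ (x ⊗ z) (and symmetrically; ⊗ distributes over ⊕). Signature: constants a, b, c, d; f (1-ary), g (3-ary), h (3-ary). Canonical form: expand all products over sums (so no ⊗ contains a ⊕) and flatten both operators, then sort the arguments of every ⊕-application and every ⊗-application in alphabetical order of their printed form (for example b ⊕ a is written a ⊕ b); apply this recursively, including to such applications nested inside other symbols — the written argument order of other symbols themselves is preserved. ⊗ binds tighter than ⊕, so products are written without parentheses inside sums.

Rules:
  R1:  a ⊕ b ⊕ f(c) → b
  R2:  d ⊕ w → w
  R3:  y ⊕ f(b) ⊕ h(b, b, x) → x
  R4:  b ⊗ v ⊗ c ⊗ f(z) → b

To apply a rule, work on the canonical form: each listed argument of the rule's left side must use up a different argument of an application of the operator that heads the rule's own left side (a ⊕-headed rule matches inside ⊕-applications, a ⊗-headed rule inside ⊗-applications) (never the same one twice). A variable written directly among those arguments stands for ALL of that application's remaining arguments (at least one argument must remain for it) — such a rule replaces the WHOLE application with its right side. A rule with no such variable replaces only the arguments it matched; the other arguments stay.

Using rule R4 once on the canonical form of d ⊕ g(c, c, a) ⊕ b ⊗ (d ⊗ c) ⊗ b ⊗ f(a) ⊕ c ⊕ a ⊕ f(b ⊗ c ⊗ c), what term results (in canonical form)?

Canonical form:  a ⊕ b ⊗ b ⊗ c ⊗ d ⊗ f(a) ⊕ c ⊕ d ⊕ f(b ⊗ c ⊗ c) ⊕ g(c, c, a)
R4 matches:  uses b, c, f(a);  v := b ⊗ d, z := a
The extension variable absorbs all remaining arguments, so the whole application is rewritten.
Giving:  a ⊕ b ⊕ c ⊕ d ⊕ f(b ⊗ c ⊗ c) ⊕ g(c, c, a)

Answer: a ⊕ b ⊕ c ⊕ d ⊕ f(b ⊗ c ⊗ c) ⊕ g(c, c, a)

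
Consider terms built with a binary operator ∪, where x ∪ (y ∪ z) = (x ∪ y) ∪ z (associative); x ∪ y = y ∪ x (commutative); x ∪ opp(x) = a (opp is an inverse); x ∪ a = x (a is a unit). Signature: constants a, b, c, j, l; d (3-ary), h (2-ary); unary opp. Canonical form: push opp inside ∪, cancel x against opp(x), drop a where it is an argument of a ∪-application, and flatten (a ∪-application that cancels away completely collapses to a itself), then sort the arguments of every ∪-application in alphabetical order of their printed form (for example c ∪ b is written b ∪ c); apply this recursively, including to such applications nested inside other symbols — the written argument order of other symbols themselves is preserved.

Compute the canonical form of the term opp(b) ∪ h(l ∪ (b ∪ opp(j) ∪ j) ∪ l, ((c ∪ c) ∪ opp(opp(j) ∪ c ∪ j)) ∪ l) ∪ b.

Push opp inside:  distribute opp over ∪ and collapse double opp
Cancel inverse pairs:  b cancels
Combine occurrences:  h(b ∪ l ∪ l, c ∪ l)

Answer: h(b ∪ l ∪ l, c ∪ l)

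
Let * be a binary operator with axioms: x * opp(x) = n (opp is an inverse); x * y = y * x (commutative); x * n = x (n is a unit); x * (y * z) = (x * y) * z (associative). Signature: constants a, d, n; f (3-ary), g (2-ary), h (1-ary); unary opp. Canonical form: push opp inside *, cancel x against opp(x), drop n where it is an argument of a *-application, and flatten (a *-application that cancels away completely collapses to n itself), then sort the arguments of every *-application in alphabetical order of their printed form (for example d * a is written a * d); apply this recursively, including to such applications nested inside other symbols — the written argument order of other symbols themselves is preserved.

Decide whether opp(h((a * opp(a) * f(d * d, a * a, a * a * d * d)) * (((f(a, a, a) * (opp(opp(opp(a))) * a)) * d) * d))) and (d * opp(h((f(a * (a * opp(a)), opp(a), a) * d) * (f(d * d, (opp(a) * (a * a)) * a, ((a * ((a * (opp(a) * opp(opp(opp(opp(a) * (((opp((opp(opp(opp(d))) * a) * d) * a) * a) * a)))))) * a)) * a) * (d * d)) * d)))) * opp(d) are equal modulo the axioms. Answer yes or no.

Left:  opp(h((a * opp(a) * f(d * d, a * a, a * a * d * d)) * (((f(a, a, a) * (opp(opp(opp(a))) * a)) * d) * d)))
  Push opp inside:  distribute opp over * and collapse double opp
  Collect terms:  opp(h(d * d * f(a, a, a) * f(d * d, a * a, a * a * d * d)))
Right:  (d * opp(h((f(a * (a * opp(a)), opp(a), a) * d) * (f(d * d, (opp(a) * (a * a)) * a, ((a * ((a * (opp(a) * opp(opp(opp(opp(a) * (((opp((opp(opp(opp(d))) * a) * d) * a) * a) * a)))))) * a)) * a) * (d * d)) * d)))) * opp(d)
  Push opp inside:  distribute opp over * and collapse double opp
  Cancel inverse pairs:  d cancels
  Combine occurrences:  opp(h(d * d * f(a, opp(a), a) * f(d * d, a * a, a * a * d * d)))

Answer: no — opp(h(d * d * f(a, a, a) * f(d * d, a * a, a * a * d * d))) vs opp(h(d * d * f(a, opp(a), a) * f(d * d, a * a, a * a * d * d)))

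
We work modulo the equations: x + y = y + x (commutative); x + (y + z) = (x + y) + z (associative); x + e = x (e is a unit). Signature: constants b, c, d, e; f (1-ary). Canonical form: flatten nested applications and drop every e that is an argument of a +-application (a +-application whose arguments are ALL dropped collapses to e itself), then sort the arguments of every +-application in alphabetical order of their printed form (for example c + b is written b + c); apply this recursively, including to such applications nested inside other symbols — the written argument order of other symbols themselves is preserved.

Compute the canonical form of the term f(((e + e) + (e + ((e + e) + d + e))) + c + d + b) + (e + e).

Answer: f(b + c + d + d)

Derivation:
Flatten:  f(((e + e) + (e + ((e + e) + d + e))) + c + d + b) + e + e
Inside:  f(((e + e) + (e + ((e + e) + d + e))) + c + d + b)  →  f(b + c + d + d)
Units out:  drop e (×2)
Sort:  f(b + c + d + d)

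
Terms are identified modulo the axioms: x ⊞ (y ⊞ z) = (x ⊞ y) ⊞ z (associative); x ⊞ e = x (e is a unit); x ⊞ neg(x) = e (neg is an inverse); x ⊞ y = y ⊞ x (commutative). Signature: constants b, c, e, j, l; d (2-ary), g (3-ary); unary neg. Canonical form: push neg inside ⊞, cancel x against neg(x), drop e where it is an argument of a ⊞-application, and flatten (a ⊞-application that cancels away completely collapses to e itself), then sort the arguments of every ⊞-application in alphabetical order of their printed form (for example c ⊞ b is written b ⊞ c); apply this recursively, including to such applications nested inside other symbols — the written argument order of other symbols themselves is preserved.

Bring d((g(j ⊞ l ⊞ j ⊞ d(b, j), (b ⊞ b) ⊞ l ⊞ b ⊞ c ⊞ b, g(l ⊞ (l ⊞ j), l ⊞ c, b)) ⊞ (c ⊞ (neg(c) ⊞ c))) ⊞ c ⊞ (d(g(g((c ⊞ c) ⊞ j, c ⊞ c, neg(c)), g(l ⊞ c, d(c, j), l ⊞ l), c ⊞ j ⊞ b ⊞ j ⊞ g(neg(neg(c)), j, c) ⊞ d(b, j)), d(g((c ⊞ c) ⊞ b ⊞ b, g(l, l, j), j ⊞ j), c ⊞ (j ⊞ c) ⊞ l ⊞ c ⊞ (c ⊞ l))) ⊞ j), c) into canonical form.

Answer: d(c ⊞ c ⊞ d(g(g(c ⊞ c ⊞ j, c ⊞ c, neg(c)), g(c ⊞ l, d(c, j), l ⊞ l), b ⊞ c ⊞ d(b, j) ⊞ g(c, j, c) ⊞ j ⊞ j), d(g(b ⊞ b ⊞ c ⊞ c, g(l, l, j), j ⊞ j), c ⊞ c ⊞ c ⊞ c ⊞ j ⊞ l ⊞ l)) ⊞ g(d(b, j) ⊞ j ⊞ j ⊞ l, b ⊞ b ⊞ b ⊞ b ⊞ c ⊞ l, g(j ⊞ l ⊞ l, c ⊞ l, b)) ⊞ j, c)

Derivation:
Descend into:  (g(j ⊞ l ⊞ j ⊞ d(b, j), (b ⊞ b) ⊞ l ⊞ b ⊞ c ⊞ b, g(l ⊞ (l ⊞ j), l ⊞ c, b)) ⊞ (c ⊞ (neg(c) ⊞ c))) ⊞ c ⊞ (d(g(g((c ⊞ c) ⊞ j, c ⊞ c, neg(c)), g(l ⊞ c, d(c, j), l ⊞ l), c ⊞ j ⊞ b ⊞ j ⊞ g(neg(neg(c)), j, c) ⊞ d(b, j)), d(g((c ⊞ c) ⊞ b ⊞ b, g(l, l, j), j ⊞ j), c ⊞ (j ⊞ c) ⊞ l ⊞ c ⊞ (c ⊞ l))) ⊞ j)
Push neg inside:  distribute neg over ⊞ and collapse double neg
Collect terms:  g(d(b, j) ⊞ j ⊞ j ⊞ l, b ⊞ b ⊞ b ⊞ b ⊞ c ⊞ l, g(j ⊞ l ⊞ l, c ⊞ l, b)) ⊞ c ⊞ c ⊞ d(g(g(c ⊞ c ⊞ j, c ⊞ c, neg(c)), g(c ⊞ l, d(c, j), l ⊞ l), b ⊞ c ⊞ d(b, j) ⊞ g(c, j, c) ⊞ j ⊞ j), d(g(b ⊞ b ⊞ c ⊞ c, g(l, l, j), j ⊞ j), c ⊞ c ⊞ c ⊞ c ⊞ j ⊞ l ⊞ l)) ⊞ j
Sort arguments:  c ⊞ c ⊞ d(g(g(c ⊞ c ⊞ j, c ⊞ c, neg(c)), g(c ⊞ l, d(c, j), l ⊞ l), b ⊞ c ⊞ d(b, j) ⊞ g(c, j, c) ⊞ j ⊞ j), d(g(b ⊞ b ⊞ c ⊞ c, g(l, l, j), j ⊞ j), c ⊞ c ⊞ c ⊞ c ⊞ j ⊞ l ⊞ l)) ⊞ g(d(b, j) ⊞ j ⊞ j ⊞ l, b ⊞ b ⊞ b ⊞ b ⊞ c ⊞ l, g(j ⊞ l ⊞ l, c ⊞ l, b)) ⊞ j
Reassemble:  d(c ⊞ c ⊞ d(g(g(c ⊞ c ⊞ j, c ⊞ c, neg(c)), g(c ⊞ l, d(c, j), l ⊞ l), b ⊞ c ⊞ d(b, j) ⊞ g(c, j, c) ⊞ j ⊞ j), d(g(b ⊞ b ⊞ c ⊞ c, g(l, l, j), j ⊞ j), c ⊞ c ⊞ c ⊞ c ⊞ j ⊞ l ⊞ l)) ⊞ g(d(b, j) ⊞ j ⊞ j ⊞ l, b ⊞ b ⊞ b ⊞ b ⊞ c ⊞ l, g(j ⊞ l ⊞ l, c ⊞ l, b)) ⊞ j, c)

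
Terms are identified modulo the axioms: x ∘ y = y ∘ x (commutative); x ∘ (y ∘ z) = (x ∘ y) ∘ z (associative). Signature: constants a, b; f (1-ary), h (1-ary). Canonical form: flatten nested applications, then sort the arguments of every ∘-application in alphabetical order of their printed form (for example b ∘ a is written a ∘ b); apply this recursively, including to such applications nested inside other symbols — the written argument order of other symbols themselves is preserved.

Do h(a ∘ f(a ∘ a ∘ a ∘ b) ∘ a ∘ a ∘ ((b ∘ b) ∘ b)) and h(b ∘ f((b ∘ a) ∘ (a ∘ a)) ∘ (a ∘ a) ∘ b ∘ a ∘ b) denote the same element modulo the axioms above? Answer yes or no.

Left:  h(a ∘ f(a ∘ a ∘ a ∘ b) ∘ a ∘ a ∘ ((b ∘ b) ∘ b))
  Focus inside:  a ∘ f(a ∘ a ∘ a ∘ b) ∘ a ∘ a ∘ ((b ∘ b) ∘ b)
  Un-nest:  a ∘ f(a ∘ a ∘ a ∘ b) ∘ a ∘ a ∘ b ∘ b ∘ b
  Order the arguments:  a ∘ a ∘ a ∘ b ∘ b ∘ b ∘ f(a ∘ a ∘ a ∘ b)
  Put back:  h(a ∘ a ∘ a ∘ b ∘ b ∘ b ∘ f(a ∘ a ∘ a ∘ b))
Right:  h(b ∘ f((b ∘ a) ∘ (a ∘ a)) ∘ (a ∘ a) ∘ b ∘ a ∘ b)
  Descend into:  b ∘ f((b ∘ a) ∘ (a ∘ a)) ∘ (a ∘ a) ∘ b ∘ a ∘ b
  Merge nested applications:  b ∘ f((b ∘ a) ∘ (a ∘ a)) ∘ a ∘ a ∘ b ∘ a ∘ b
  Simplify inside:  f((b ∘ a) ∘ (a ∘ a))  →  f(a ∘ a ∘ a ∘ b)
  Order the arguments:  a ∘ a ∘ a ∘ b ∘ b ∘ b ∘ f(a ∘ a ∘ a ∘ b)
  Rebuild:  h(a ∘ a ∘ a ∘ b ∘ b ∘ b ∘ f(a ∘ a ∘ a ∘ b))

Answer: yes — both canonical forms are h(a ∘ a ∘ a ∘ b ∘ b ∘ b ∘ f(a ∘ a ∘ a ∘ b))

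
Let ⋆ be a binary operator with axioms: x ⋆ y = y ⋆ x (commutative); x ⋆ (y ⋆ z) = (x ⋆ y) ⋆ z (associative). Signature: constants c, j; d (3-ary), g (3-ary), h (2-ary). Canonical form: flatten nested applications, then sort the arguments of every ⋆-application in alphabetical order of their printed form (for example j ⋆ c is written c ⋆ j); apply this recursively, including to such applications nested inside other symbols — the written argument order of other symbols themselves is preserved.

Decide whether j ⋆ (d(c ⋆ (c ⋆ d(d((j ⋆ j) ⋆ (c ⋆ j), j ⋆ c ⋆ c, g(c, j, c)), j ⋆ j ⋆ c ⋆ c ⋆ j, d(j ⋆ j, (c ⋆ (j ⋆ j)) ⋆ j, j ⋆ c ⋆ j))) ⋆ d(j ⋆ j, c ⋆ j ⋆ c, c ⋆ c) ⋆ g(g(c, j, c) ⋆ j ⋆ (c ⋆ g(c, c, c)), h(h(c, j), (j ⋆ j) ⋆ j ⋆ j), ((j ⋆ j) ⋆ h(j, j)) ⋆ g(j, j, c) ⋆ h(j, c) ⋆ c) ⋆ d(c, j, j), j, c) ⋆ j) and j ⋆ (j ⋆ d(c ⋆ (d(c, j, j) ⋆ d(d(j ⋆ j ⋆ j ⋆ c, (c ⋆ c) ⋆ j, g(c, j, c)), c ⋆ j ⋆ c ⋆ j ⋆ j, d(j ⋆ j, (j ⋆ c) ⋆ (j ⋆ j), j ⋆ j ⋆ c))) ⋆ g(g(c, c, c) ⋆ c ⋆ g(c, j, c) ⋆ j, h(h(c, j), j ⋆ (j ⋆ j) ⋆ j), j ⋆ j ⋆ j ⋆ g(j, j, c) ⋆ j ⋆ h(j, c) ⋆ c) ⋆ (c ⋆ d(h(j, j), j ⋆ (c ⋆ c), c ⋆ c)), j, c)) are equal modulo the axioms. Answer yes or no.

Answer: no — d(c ⋆ c ⋆ d(c, j, j) ⋆ d(d(c ⋆ j ⋆ j ⋆ j, c ⋆ c ⋆ j, g(c, j, c)), c ⋆ c ⋆ j ⋆ j ⋆ j, d(j ⋆ j, c ⋆ j ⋆ j ⋆ j, c ⋆ j ⋆ j)) ⋆ d(j ⋆ j, c ⋆ c ⋆ j, c ⋆ c) ⋆ g(c ⋆ g(c, c, c) ⋆ g(c, j, c) ⋆ j, h(h(c, j), j ⋆ j ⋆ j ⋆ j), c ⋆ g(j, j, c) ⋆ h(j, c) ⋆ h(j, j) ⋆ j ⋆ j), j, c) ⋆ j ⋆ j vs d(c ⋆ c ⋆ d(c, j, j) ⋆ d(d(c ⋆ j ⋆ j ⋆ j, c ⋆ c ⋆ j, g(c, j, c)), c ⋆ c ⋆ j ⋆ j ⋆ j, d(j ⋆ j, c ⋆ j ⋆ j ⋆ j, c ⋆ j ⋆ j)) ⋆ d(h(j, j), c ⋆ c ⋆ j, c ⋆ c) ⋆ g(c ⋆ g(c, c, c) ⋆ g(c, j, c) ⋆ j, h(h(c, j), j ⋆ j ⋆ j ⋆ j), c ⋆ g(j, j, c) ⋆ h(j, c) ⋆ j ⋆ j ⋆ j ⋆ j), j, c) ⋆ j ⋆ j

Derivation:
Left:  j ⋆ (d(c ⋆ (c ⋆ d(d((j ⋆ j) ⋆ (c ⋆ j), j ⋆ c ⋆ c, g(c, j, c)), j ⋆ j ⋆ c ⋆ c ⋆ j, d(j ⋆ j, (c ⋆ (j ⋆ j)) ⋆ j, j ⋆ c ⋆ j))) ⋆ d(j ⋆ j, c ⋆ j ⋆ c, c ⋆ c) ⋆ g(g(c, j, c) ⋆ j ⋆ (c ⋆ g(c, c, c)), h(h(c, j), (j ⋆ j) ⋆ j ⋆ j), ((j ⋆ j) ⋆ h(j, j)) ⋆ g(j, j, c) ⋆ h(j, c) ⋆ c) ⋆ d(c, j, j), j, c) ⋆ j)
  Flatten:  j ⋆ d(c ⋆ (c ⋆ d(d((j ⋆ j) ⋆ (c ⋆ j), j ⋆ c ⋆ c, g(c, j, c)), j ⋆ j ⋆ c ⋆ c ⋆ j, d(j ⋆ j, (c ⋆ (j ⋆ j)) ⋆ j, j ⋆ c ⋆ j))) ⋆ d(j ⋆ j, c ⋆ j ⋆ c, c ⋆ c) ⋆ g(g(c, j, c) ⋆ j ⋆ (c ⋆ g(c, c, c)), h(h(c, j), (j ⋆ j) ⋆ j ⋆ j), ((j ⋆ j) ⋆ h(j, j)) ⋆ g(j, j, c) ⋆ h(j, c) ⋆ c) ⋆ d(c, j, j), j, c) ⋆ j
  Canonicalize subterm:  d(c ⋆ (c ⋆ d(d((j ⋆ j) ⋆ (c ⋆ j), j ⋆ c ⋆ c, g(c, j, c)), j ⋆ j ⋆ c ⋆ c ⋆ j, d(j ⋆ j, (c ⋆ (j ⋆ j)) ⋆ j, j ⋆ c ⋆ j))) ⋆ d(j ⋆ j, c ⋆ j ⋆ c, c ⋆ c) ⋆ g(g(c, j, c) ⋆ j ⋆ (c ⋆ g(c, c, c)), h(h(c, j), (j ⋆ j) ⋆ j ⋆ j), ((j ⋆ j) ⋆ h(j, j)) ⋆ g(j, j, c) ⋆ h(j, c) ⋆ c) ⋆ d(c, j, j), j, c)  →  d(c ⋆ c ⋆ d(c, j, j) ⋆ d(d(c ⋆ j ⋆ j ⋆ j, c ⋆ c ⋆ j, g(c, j, c)), c ⋆ c ⋆ j ⋆ j ⋆ j, d(j ⋆ j, c ⋆ j ⋆ j ⋆ j, c ⋆ j ⋆ j)) ⋆ d(j ⋆ j, c ⋆ c ⋆ j, c ⋆ c) ⋆ g(c ⋆ g(c, c, c) ⋆ g(c, j, c) ⋆ j, h(h(c, j), j ⋆ j ⋆ j ⋆ j), c ⋆ g(j, j, c) ⋆ h(j, c) ⋆ h(j, j) ⋆ j ⋆ j), j, c)
  Order the arguments:  d(c ⋆ c ⋆ d(c, j, j) ⋆ d(d(c ⋆ j ⋆ j ⋆ j, c ⋆ c ⋆ j, g(c, j, c)), c ⋆ c ⋆ j ⋆ j ⋆ j, d(j ⋆ j, c ⋆ j ⋆ j ⋆ j, c ⋆ j ⋆ j)) ⋆ d(j ⋆ j, c ⋆ c ⋆ j, c ⋆ c) ⋆ g(c ⋆ g(c, c, c) ⋆ g(c, j, c) ⋆ j, h(h(c, j), j ⋆ j ⋆ j ⋆ j), c ⋆ g(j, j, c) ⋆ h(j, c) ⋆ h(j, j) ⋆ j ⋆ j), j, c) ⋆ j ⋆ j
Right:  j ⋆ (j ⋆ d(c ⋆ (d(c, j, j) ⋆ d(d(j ⋆ j ⋆ j ⋆ c, (c ⋆ c) ⋆ j, g(c, j, c)), c ⋆ j ⋆ c ⋆ j ⋆ j, d(j ⋆ j, (j ⋆ c) ⋆ (j ⋆ j), j ⋆ j ⋆ c))) ⋆ g(g(c, c, c) ⋆ c ⋆ g(c, j, c) ⋆ j, h(h(c, j), j ⋆ (j ⋆ j) ⋆ j), j ⋆ j ⋆ j ⋆ g(j, j, c) ⋆ j ⋆ h(j, c) ⋆ c) ⋆ (c ⋆ d(h(j, j), j ⋆ (c ⋆ c), c ⋆ c)), j, c))
  Flatten:  j ⋆ j ⋆ d(c ⋆ (d(c, j, j) ⋆ d(d(j ⋆ j ⋆ j ⋆ c, (c ⋆ c) ⋆ j, g(c, j, c)), c ⋆ j ⋆ c ⋆ j ⋆ j, d(j ⋆ j, (j ⋆ c) ⋆ (j ⋆ j), j ⋆ j ⋆ c))) ⋆ g(g(c, c, c) ⋆ c ⋆ g(c, j, c) ⋆ j, h(h(c, j), j ⋆ (j ⋆ j) ⋆ j), j ⋆ j ⋆ j ⋆ g(j, j, c) ⋆ j ⋆ h(j, c) ⋆ c) ⋆ (c ⋆ d(h(j, j), j ⋆ (c ⋆ c), c ⋆ c)), j, c)
  Simplify inside:  d(c ⋆ (d(c, j, j) ⋆ d(d(j ⋆ j ⋆ j ⋆ c, (c ⋆ c) ⋆ j, g(c, j, c)), c ⋆ j ⋆ c ⋆ j ⋆ j, d(j ⋆ j, (j ⋆ c) ⋆ (j ⋆ j), j ⋆ j ⋆ c))) ⋆ g(g(c, c, c) ⋆ c ⋆ g(c, j, c) ⋆ j, h(h(c, j), j ⋆ (j ⋆ j) ⋆ j), j ⋆ j ⋆ j ⋆ g(j, j, c) ⋆ j ⋆ h(j, c) ⋆ c) ⋆ (c ⋆ d(h(j, j), j ⋆ (c ⋆ c), c ⋆ c)), j, c)  →  d(c ⋆ c ⋆ d(c, j, j) ⋆ d(d(c ⋆ j ⋆ j ⋆ j, c ⋆ c ⋆ j, g(c, j, c)), c ⋆ c ⋆ j ⋆ j ⋆ j, d(j ⋆ j, c ⋆ j ⋆ j ⋆ j, c ⋆ j ⋆ j)) ⋆ d(h(j, j), c ⋆ c ⋆ j, c ⋆ c) ⋆ g(c ⋆ g(c, c, c) ⋆ g(c, j, c) ⋆ j, h(h(c, j), j ⋆ j ⋆ j ⋆ j), c ⋆ g(j, j, c) ⋆ h(j, c) ⋆ j ⋆ j ⋆ j ⋆ j), j, c)
  Sort:  d(c ⋆ c ⋆ d(c, j, j) ⋆ d(d(c ⋆ j ⋆ j ⋆ j, c ⋆ c ⋆ j, g(c, j, c)), c ⋆ c ⋆ j ⋆ j ⋆ j, d(j ⋆ j, c ⋆ j ⋆ j ⋆ j, c ⋆ j ⋆ j)) ⋆ d(h(j, j), c ⋆ c ⋆ j, c ⋆ c) ⋆ g(c ⋆ g(c, c, c) ⋆ g(c, j, c) ⋆ j, h(h(c, j), j ⋆ j ⋆ j ⋆ j), c ⋆ g(j, j, c) ⋆ h(j, c) ⋆ j ⋆ j ⋆ j ⋆ j), j, c) ⋆ j ⋆ j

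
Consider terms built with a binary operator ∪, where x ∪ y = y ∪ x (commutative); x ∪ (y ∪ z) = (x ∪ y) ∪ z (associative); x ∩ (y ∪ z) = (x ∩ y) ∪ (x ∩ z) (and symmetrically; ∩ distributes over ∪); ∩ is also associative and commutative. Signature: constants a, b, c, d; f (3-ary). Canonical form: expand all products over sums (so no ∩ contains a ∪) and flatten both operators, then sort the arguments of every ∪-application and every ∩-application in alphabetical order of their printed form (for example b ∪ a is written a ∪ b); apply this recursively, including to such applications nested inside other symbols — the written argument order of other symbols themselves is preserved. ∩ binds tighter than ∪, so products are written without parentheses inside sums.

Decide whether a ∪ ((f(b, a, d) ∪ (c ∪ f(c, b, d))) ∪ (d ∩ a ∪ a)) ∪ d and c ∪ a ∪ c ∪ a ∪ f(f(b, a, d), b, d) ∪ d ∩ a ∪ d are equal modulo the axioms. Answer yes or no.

Left:  a ∪ ((f(b, a, d) ∪ (c ∪ f(c, b, d))) ∪ (d ∩ a ∪ a)) ∪ d
  Un-nest:  a ∪ f(b, a, d) ∪ c ∪ f(c, b, d) ∪ a ∩ d ∪ a ∪ d
  Sort:  a ∪ a ∪ a ∩ d ∪ c ∪ d ∪ f(b, a, d) ∪ f(c, b, d)
Right:  c ∪ a ∪ c ∪ a ∪ f(f(b, a, d), b, d) ∪ d ∩ a ∪ d
  Flatten:  c ∪ a ∪ c ∪ a ∪ f(f(b, a, d), b, d) ∪ a ∩ d ∪ d
  Order the arguments:  a ∪ a ∪ a ∩ d ∪ c ∪ c ∪ d ∪ f(f(b, a, d), b, d)

Answer: no — a ∪ a ∪ a ∩ d ∪ c ∪ d ∪ f(b, a, d) ∪ f(c, b, d) vs a ∪ a ∪ a ∩ d ∪ c ∪ c ∪ d ∪ f(f(b, a, d), b, d)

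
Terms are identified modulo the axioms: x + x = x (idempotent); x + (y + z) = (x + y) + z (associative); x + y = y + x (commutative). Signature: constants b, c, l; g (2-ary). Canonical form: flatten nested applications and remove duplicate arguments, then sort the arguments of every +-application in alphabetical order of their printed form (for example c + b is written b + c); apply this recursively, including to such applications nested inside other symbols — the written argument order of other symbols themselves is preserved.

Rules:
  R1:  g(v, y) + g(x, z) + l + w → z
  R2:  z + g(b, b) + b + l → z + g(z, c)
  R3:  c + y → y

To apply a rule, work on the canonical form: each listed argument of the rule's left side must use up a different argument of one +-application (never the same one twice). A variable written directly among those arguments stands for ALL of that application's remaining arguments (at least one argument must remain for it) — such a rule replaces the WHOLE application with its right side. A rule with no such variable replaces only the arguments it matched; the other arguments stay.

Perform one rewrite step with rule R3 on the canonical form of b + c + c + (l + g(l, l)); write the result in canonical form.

Canonical form:  b + c + g(l, l) + l
Apply R3:  consuming c;  y := b + g(l, l) + l
The variable takes the whole remainder — replace the entire application.
Giving:  b + g(l, l) + l

Answer: b + g(l, l) + l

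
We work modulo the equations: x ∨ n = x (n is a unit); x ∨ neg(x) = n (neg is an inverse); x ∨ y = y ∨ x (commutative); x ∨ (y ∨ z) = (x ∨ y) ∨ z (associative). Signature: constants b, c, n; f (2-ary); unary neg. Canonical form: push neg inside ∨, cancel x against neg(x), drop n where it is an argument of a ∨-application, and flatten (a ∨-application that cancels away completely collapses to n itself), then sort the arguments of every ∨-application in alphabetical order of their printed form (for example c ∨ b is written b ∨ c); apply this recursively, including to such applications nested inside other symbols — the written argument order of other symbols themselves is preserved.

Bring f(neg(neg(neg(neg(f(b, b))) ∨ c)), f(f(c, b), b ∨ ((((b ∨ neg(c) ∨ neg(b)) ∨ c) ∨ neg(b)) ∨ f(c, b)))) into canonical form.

Descend into:  b ∨ ((((b ∨ neg(c) ∨ neg(b)) ∨ c) ∨ neg(b)) ∨ f(c, b))
Cancel inverse pairs:  b cancels; c cancels
Combine occurrences:  f(c, b)
Reassemble:  f(c ∨ f(b, b), f(f(c, b), f(c, b)))

Answer: f(c ∨ f(b, b), f(f(c, b), f(c, b)))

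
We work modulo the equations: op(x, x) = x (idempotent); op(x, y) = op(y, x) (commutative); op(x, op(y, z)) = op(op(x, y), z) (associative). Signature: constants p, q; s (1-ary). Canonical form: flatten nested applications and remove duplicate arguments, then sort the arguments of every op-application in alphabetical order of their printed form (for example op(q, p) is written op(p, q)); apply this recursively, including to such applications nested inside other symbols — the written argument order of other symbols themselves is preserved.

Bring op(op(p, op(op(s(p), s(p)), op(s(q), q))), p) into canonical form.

Flatten:  op(p, s(p), s(p), s(q), q, p)
Deduplicate:  drop duplicate s(p), p
Sort:  op(p, q, s(p), s(q))

Answer: op(p, q, s(p), s(q))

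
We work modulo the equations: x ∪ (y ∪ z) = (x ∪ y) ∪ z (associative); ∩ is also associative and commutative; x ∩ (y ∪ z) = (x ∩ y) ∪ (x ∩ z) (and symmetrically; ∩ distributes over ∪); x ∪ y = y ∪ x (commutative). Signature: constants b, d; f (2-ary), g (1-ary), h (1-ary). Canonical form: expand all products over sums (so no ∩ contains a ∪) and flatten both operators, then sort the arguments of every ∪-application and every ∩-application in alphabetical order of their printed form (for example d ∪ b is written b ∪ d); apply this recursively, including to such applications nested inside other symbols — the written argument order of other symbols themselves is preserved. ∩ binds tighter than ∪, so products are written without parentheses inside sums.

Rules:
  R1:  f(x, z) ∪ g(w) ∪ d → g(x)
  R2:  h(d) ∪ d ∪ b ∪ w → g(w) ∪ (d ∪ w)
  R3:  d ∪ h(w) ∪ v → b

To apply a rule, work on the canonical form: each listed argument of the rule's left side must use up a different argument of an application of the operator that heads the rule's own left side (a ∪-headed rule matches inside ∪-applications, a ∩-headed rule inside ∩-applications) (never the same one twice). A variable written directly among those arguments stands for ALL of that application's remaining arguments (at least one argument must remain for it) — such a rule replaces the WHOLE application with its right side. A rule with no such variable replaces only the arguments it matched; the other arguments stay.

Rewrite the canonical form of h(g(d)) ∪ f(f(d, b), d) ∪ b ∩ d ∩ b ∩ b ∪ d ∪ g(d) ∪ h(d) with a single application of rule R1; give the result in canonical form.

Canonical form:  b ∩ b ∩ b ∩ d ∪ d ∪ f(f(d, b), d) ∪ g(d) ∪ h(d) ∪ h(g(d))
Apply R1:  consuming d, f(f(d, b), d), g(d);  w := d, x := f(d, b), z := d
Result:  b ∩ b ∩ b ∩ d ∪ g(f(d, b)) ∪ h(d) ∪ h(g(d))

Answer: b ∩ b ∩ b ∩ d ∪ g(f(d, b)) ∪ h(d) ∪ h(g(d))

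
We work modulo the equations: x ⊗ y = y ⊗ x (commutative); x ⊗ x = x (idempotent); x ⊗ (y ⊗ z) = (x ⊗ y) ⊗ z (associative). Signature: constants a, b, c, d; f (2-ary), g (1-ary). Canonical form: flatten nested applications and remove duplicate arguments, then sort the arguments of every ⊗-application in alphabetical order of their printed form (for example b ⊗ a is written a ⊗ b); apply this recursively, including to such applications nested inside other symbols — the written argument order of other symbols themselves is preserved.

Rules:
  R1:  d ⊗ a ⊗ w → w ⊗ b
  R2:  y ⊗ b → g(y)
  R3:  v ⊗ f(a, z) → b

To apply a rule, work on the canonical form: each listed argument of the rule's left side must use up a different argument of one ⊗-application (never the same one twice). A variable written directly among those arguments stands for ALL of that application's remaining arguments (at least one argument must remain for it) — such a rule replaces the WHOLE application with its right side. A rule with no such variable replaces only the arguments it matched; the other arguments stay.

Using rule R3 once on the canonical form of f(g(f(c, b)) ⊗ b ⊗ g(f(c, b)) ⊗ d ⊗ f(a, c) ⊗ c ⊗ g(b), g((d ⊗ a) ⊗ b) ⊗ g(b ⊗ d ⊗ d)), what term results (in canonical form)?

Canonical form:  f(b ⊗ c ⊗ d ⊗ f(a, c) ⊗ g(b) ⊗ g(f(c, b)), g(a ⊗ b ⊗ d) ⊗ g(b ⊗ d))
Match R3:  consume f(a, c);  v := b ⊗ c ⊗ d ⊗ g(b) ⊗ g(f(c, b)), z := c
Every leftover argument binds to the variable; the entire application is replaced.
New term:  f(b, g(a ⊗ b ⊗ d) ⊗ g(b ⊗ d))

Answer: f(b, g(a ⊗ b ⊗ d) ⊗ g(b ⊗ d))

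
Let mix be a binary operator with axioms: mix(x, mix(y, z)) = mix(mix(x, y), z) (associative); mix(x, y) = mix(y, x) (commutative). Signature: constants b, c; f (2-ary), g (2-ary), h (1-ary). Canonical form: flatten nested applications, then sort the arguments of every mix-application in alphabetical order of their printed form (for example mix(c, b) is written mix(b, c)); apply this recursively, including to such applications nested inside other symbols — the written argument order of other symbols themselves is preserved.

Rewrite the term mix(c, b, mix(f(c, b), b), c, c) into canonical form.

Answer: mix(b, b, c, c, c, f(c, b))

Derivation:
Un-nest:  mix(c, b, f(c, b), b, c, c)
Sort arguments:  mix(b, b, c, c, c, f(c, b))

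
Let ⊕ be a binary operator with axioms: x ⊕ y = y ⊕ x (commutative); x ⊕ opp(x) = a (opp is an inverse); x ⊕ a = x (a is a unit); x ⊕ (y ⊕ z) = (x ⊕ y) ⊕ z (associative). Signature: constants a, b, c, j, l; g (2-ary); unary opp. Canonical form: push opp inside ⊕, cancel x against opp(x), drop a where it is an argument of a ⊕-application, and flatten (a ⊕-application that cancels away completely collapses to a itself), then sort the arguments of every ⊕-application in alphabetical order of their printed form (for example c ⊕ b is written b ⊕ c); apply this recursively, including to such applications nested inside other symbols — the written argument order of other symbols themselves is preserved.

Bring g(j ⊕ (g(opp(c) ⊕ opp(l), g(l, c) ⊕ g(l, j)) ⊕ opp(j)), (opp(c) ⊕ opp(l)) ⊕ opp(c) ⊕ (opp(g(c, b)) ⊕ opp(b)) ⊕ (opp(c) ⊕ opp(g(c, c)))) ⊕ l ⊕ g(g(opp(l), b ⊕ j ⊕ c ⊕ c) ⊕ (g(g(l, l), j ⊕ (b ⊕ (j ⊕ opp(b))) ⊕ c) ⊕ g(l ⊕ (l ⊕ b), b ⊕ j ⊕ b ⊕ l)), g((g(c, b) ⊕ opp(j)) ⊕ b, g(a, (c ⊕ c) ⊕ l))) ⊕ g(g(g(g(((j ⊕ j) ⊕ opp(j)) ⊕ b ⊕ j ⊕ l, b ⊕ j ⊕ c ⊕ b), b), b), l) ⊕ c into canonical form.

Answer: c ⊕ g(g(b ⊕ l ⊕ l, b ⊕ b ⊕ j ⊕ l) ⊕ g(g(l, l), c ⊕ j ⊕ j) ⊕ g(opp(l), b ⊕ c ⊕ c ⊕ j), g(b ⊕ g(c, b) ⊕ opp(j), g(a, c ⊕ c ⊕ l))) ⊕ g(g(g(g(b ⊕ j ⊕ j ⊕ l, b ⊕ b ⊕ c ⊕ j), b), b), l) ⊕ g(g(opp(c) ⊕ opp(l), g(l, c) ⊕ g(l, j)), opp(b) ⊕ opp(c) ⊕ opp(c) ⊕ opp(c) ⊕ opp(g(c, b)) ⊕ opp(g(c, c)) ⊕ opp(l)) ⊕ l

Derivation:
Combine occurrences:  g(g(opp(c) ⊕ opp(l), g(l, c) ⊕ g(l, j)), opp(b) ⊕ opp(c) ⊕ opp(c) ⊕ opp(c) ⊕ opp(g(c, b)) ⊕ opp(g(c, c)) ⊕ opp(l)) ⊕ l ⊕ g(g(b ⊕ l ⊕ l, b ⊕ b ⊕ j ⊕ l) ⊕ g(g(l, l), c ⊕ j ⊕ j) ⊕ g(opp(l), b ⊕ c ⊕ c ⊕ j), g(b ⊕ g(c, b) ⊕ opp(j), g(a, c ⊕ c ⊕ l))) ⊕ g(g(g(g(b ⊕ j ⊕ j ⊕ l, b ⊕ b ⊕ c ⊕ j), b), b), l) ⊕ c
Sort arguments:  c ⊕ g(g(b ⊕ l ⊕ l, b ⊕ b ⊕ j ⊕ l) ⊕ g(g(l, l), c ⊕ j ⊕ j) ⊕ g(opp(l), b ⊕ c ⊕ c ⊕ j), g(b ⊕ g(c, b) ⊕ opp(j), g(a, c ⊕ c ⊕ l))) ⊕ g(g(g(g(b ⊕ j ⊕ j ⊕ l, b ⊕ b ⊕ c ⊕ j), b), b), l) ⊕ g(g(opp(c) ⊕ opp(l), g(l, c) ⊕ g(l, j)), opp(b) ⊕ opp(c) ⊕ opp(c) ⊕ opp(c) ⊕ opp(g(c, b)) ⊕ opp(g(c, c)) ⊕ opp(l)) ⊕ l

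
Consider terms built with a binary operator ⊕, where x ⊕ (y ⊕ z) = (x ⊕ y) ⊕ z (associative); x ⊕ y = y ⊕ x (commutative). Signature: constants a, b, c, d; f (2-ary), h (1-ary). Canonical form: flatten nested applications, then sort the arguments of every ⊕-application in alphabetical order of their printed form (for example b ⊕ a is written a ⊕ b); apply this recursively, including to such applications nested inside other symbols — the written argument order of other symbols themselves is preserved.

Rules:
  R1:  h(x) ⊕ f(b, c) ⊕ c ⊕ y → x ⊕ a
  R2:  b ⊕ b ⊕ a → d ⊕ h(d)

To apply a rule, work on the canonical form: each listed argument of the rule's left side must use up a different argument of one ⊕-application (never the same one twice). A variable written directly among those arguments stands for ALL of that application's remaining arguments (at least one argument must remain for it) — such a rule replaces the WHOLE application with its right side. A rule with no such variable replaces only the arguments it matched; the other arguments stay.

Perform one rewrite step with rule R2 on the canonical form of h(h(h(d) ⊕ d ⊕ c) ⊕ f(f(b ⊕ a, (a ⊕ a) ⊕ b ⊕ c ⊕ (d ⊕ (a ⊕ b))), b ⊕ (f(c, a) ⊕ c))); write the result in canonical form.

Canonical form:  h(f(f(a ⊕ b, a ⊕ a ⊕ a ⊕ b ⊕ b ⊕ c ⊕ d), b ⊕ c ⊕ f(c, a)) ⊕ h(c ⊕ d ⊕ h(d)))
R2 matches:  uses a, b, b
Result:  h(f(f(a ⊕ b, a ⊕ a ⊕ c ⊕ d ⊕ d ⊕ h(d)), b ⊕ c ⊕ f(c, a)) ⊕ h(c ⊕ d ⊕ h(d)))

Answer: h(f(f(a ⊕ b, a ⊕ a ⊕ c ⊕ d ⊕ d ⊕ h(d)), b ⊕ c ⊕ f(c, a)) ⊕ h(c ⊕ d ⊕ h(d)))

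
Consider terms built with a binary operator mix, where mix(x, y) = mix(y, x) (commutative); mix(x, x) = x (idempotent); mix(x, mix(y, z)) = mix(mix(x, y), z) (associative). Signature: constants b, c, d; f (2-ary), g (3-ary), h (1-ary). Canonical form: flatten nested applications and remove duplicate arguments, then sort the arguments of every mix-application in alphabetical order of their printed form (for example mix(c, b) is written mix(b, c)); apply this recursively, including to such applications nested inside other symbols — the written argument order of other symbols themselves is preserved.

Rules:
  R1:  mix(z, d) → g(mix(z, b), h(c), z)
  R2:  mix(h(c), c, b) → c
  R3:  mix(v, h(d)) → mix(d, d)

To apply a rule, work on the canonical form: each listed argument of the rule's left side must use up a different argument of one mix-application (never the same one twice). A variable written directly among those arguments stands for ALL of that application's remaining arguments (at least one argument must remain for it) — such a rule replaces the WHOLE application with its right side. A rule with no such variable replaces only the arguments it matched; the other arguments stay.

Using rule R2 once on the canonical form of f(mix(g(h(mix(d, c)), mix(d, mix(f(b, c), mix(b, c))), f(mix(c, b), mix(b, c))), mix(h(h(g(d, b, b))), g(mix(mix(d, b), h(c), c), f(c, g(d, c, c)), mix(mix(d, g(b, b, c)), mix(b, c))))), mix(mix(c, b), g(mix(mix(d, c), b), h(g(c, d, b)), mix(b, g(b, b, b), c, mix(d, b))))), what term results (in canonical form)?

Canonical form:  f(mix(g(h(mix(c, d)), mix(b, c, d, f(b, c)), f(mix(b, c), mix(b, c))), g(mix(b, c, d, h(c)), f(c, g(d, c, c)), mix(b, c, d, g(b, b, c))), h(h(g(d, b, b)))), mix(b, c, g(mix(b, c, d), h(g(c, d, b)), mix(b, c, d, g(b, b, b)))))
Apply R2:  consuming b, c, h(c)
Giving:  f(mix(g(h(mix(c, d)), mix(b, c, d, f(b, c)), f(mix(b, c), mix(b, c))), g(mix(c, d), f(c, g(d, c, c)), mix(b, c, d, g(b, b, c))), h(h(g(d, b, b)))), mix(b, c, g(mix(b, c, d), h(g(c, d, b)), mix(b, c, d, g(b, b, b)))))

Answer: f(mix(g(h(mix(c, d)), mix(b, c, d, f(b, c)), f(mix(b, c), mix(b, c))), g(mix(c, d), f(c, g(d, c, c)), mix(b, c, d, g(b, b, c))), h(h(g(d, b, b)))), mix(b, c, g(mix(b, c, d), h(g(c, d, b)), mix(b, c, d, g(b, b, b)))))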